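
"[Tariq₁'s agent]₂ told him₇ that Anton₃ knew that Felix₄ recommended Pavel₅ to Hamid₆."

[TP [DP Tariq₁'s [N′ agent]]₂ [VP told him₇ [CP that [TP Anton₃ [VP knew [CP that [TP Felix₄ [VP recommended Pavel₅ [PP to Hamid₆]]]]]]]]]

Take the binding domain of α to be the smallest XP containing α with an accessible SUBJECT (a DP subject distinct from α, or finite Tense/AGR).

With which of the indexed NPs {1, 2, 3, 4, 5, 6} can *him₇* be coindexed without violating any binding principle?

{1}

*him* is a pronoun, so Principle B applies: it must be free in its binding domain.
Binding domain of *him₇*: the matrix TP, whose subject is [Tariq₁'s agent]₂.
*Tariq₁* and the pronoun do not c-command one another → neither Principle B nor Principle C is at stake; coindexation permitted.
*[Tariq₁'s agent]₂* c-commands the pronoun within its binding domain → coindexation would violate Principle B.
*Anton₃*: the pronoun c-commands this R-expression → coindexation would violate Principle C on *Anton₃*.
*Felix₄*: the pronoun c-commands this R-expression → coindexation would violate Principle C on *Felix₄*.
*Pavel₅*: the pronoun c-commands this R-expression → coindexation would violate Principle C on *Pavel₅*.
*Hamid₆*: the pronoun c-commands this R-expression → coindexation would violate Principle C on *Hamid₆*.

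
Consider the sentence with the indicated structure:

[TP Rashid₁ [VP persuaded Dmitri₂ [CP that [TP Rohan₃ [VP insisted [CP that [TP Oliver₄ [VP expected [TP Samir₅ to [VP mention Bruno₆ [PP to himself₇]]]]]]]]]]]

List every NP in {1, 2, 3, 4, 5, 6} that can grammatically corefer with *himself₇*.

*himself* is an anaphor, so Principle A applies: it must be bound in its binding domain.
Binding domain of *himself₇*: the embedded TP, whose subject is Samir₅.
*Rashid₁* c-commands the anaphor but is outside its binding domain → cannot satisfy Principle A.
*Dmitri₂* c-commands the anaphor but is outside its binding domain → cannot satisfy Principle A.
*Rohan₃* c-commands the anaphor but is outside its binding domain → cannot satisfy Principle A.
*Oliver₄* c-commands the anaphor but is outside its binding domain → cannot satisfy Principle A.
*Samir₅* c-commands the anaphor within its binding domain → licit binder.
*Bruno₆* c-commands the anaphor within its binding domain → licit binder.

{5, 6}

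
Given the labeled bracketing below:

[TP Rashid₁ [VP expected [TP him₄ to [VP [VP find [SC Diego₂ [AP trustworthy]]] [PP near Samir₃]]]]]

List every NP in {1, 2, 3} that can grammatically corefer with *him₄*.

*him* is a pronoun, so Principle B applies: it must be free in its binding domain.
Binding domain of *him₄*: the matrix TP, whose subject is Rashid₁.
*Rashid₁* c-commands the pronoun within its binding domain → coindexation would violate Principle B.
*Diego₂*: the pronoun c-commands this R-expression → coindexation would violate Principle C on *Diego₂*.
*Samir₃*: the pronoun c-commands this R-expression → coindexation would violate Principle C on *Samir₃*.

none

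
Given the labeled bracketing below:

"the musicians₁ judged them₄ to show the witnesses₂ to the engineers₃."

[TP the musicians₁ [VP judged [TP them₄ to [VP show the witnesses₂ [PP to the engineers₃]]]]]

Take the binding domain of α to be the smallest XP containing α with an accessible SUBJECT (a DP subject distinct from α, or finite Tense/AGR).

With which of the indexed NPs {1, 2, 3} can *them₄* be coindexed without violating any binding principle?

*them* is a pronoun, so Principle B applies: it must be free in its binding domain.
Binding domain of *them₄*: the matrix TP, whose subject is the musicians₁.
*the musicians₁* c-commands the pronoun within its binding domain → coindexation would violate Principle B.
*the witnesses₂*: the pronoun c-commands this R-expression → coindexation would violate Principle C on *the witnesses₂*.
*the engineers₃*: the pronoun c-commands this R-expression → coindexation would violate Principle C on *the engineers₃*.

none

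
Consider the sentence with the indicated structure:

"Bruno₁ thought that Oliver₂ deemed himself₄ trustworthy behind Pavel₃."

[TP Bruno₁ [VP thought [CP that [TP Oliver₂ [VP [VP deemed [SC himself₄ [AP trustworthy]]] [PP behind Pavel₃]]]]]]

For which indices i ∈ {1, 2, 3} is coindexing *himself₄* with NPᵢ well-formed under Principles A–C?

{2}

*himself* is an anaphor, so Principle A applies: it must be bound in its binding domain.
Binding domain of *himself₄*: the embedded TP, whose subject is Oliver₂.
*Bruno₁* c-commands the anaphor but is outside its binding domain → cannot satisfy Principle A.
*Oliver₂* c-commands the anaphor within its binding domain → licit binder.
*Pavel₃* does not c-command the anaphor → cannot bind it.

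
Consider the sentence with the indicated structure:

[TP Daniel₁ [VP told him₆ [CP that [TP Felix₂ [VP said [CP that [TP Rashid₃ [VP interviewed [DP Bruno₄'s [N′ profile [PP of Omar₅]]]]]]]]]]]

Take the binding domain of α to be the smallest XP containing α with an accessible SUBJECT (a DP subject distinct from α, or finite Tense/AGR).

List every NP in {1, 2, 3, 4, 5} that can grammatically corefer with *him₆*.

*him* is a pronoun, so Principle B applies: it must be free in its binding domain.
Binding domain of *him₆*: the matrix TP, whose subject is Daniel₁.
*Daniel₁* c-commands the pronoun within its binding domain → coindexation would violate Principle B.
*Felix₂*: the pronoun c-commands this R-expression → coindexation would violate Principle C on *Felix₂*.
*Rashid₃*: the pronoun c-commands this R-expression → coindexation would violate Principle C on *Rashid₃*.
*Bruno₄*: the pronoun c-commands this R-expression → coindexation would violate Principle C on *Bruno₄*.
*Omar₅*: the pronoun c-commands this R-expression → coindexation would violate Principle C on *Omar₅*.

none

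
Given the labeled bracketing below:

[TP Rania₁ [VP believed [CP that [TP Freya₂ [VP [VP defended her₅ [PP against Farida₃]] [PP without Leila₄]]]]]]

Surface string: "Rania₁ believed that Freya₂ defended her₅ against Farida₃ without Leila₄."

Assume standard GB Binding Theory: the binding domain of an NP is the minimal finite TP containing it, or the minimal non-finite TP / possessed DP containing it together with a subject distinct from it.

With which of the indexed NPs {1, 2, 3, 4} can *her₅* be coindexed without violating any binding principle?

*her* is a pronoun, so Principle B applies: it must be free in its binding domain.
Binding domain of *her₅*: the embedded TP, whose subject is Freya₂.
*Rania₁* c-commands the pronoun but from outside its binding domain, and is not c-commanded by it → coindexation permitted.
*Freya₂* c-commands the pronoun within its binding domain → coindexation would violate Principle B.
*Farida₃*: the pronoun c-commands this R-expression → coindexation would violate Principle C on *Farida₃*.
*Leila₄* and the pronoun do not c-command one another → neither Principle B nor Principle C is at stake; coindexation permitted.

{1, 4}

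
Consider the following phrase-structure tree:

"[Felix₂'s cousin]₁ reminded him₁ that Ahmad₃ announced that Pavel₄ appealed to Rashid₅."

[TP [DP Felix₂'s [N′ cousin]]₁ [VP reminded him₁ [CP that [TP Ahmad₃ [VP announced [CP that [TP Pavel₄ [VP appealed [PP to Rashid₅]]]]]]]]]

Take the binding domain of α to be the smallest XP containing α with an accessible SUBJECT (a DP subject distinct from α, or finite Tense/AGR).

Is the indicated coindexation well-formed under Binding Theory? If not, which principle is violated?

The two coindexed NPs are *[Felix₂'s cousin]₁* and *him₁*.
*him₁* is a pronoun. Its binding domain is the matrix TP, whose subject is [Felix₂'s cousin]₁.
*[Felix₂'s cousin]₁* c-commands it within that domain and carries the same index.
The pronoun is locally bound → Principle B violation.

Principle B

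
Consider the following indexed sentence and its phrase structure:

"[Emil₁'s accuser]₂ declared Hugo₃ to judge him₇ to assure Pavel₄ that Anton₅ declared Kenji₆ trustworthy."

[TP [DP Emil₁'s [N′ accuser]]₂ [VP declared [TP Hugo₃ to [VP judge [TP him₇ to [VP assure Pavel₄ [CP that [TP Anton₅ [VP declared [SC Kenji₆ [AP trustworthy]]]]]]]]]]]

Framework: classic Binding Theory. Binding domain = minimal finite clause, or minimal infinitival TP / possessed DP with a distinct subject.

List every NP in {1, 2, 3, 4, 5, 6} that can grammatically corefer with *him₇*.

*him* is a pronoun, so Principle B applies: it must be free in its binding domain.
Binding domain of *him₇*: the embedded TP, whose subject is Hugo₃.
*Emil₁* and the pronoun do not c-command one another → neither Principle B nor Principle C is at stake; coindexation permitted.
*[Emil₁'s accuser]₂* c-commands the pronoun but from outside its binding domain, and is not c-commanded by it → coindexation permitted.
*Hugo₃* c-commands the pronoun within its binding domain → coindexation would violate Principle B.
*Pavel₄*: the pronoun c-commands this R-expression → coindexation would violate Principle C on *Pavel₄*.
*Anton₅*: the pronoun c-commands this R-expression → coindexation would violate Principle C on *Anton₅*.
*Kenji₆*: the pronoun c-commands this R-expression → coindexation would violate Principle C on *Kenji₆*.

{1, 2}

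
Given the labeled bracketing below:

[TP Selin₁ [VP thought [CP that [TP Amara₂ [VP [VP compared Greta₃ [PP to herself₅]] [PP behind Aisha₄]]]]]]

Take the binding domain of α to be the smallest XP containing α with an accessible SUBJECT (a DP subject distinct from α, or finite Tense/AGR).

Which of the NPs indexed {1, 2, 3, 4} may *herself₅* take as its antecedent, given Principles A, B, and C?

*herself* is an anaphor, so Principle A applies: it must be bound in its binding domain.
Binding domain of *herself₅*: the embedded TP, whose subject is Amara₂.
*Selin₁* c-commands the anaphor but is outside its binding domain → cannot satisfy Principle A.
*Amara₂* c-commands the anaphor within its binding domain → licit binder.
*Greta₃* c-commands the anaphor within its binding domain → licit binder.
*Aisha₄* does not c-command the anaphor → cannot bind it.

{2, 3}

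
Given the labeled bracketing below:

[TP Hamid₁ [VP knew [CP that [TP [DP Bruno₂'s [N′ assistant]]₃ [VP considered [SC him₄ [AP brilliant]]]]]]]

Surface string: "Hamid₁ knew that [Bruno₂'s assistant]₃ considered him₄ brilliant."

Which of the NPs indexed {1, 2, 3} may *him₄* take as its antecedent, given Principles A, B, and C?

*him* is a pronoun, so Principle B applies: it must be free in its binding domain.
Binding domain of *him₄*: the embedded TP, whose subject is [Bruno₂'s assistant]₃.
*Hamid₁* c-commands the pronoun but from outside its binding domain, and is not c-commanded by it → coindexation permitted.
*Bruno₂* and the pronoun do not c-command one another → neither Principle B nor Principle C is at stake; coindexation permitted.
*[Bruno₂'s assistant]₃* c-commands the pronoun within its binding domain → coindexation would violate Principle B.

{1, 2}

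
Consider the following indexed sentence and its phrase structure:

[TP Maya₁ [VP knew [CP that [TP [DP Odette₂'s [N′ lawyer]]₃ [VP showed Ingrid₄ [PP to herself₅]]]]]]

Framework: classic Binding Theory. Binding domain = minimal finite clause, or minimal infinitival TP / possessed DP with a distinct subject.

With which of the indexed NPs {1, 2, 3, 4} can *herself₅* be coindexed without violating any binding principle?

{3, 4}

*herself* is an anaphor, so Principle A applies: it must be bound in its binding domain.
Binding domain of *herself₅*: the embedded TP, whose subject is [Odette₂'s lawyer]₃.
*Maya₁* c-commands the anaphor but is outside its binding domain → cannot satisfy Principle A.
*Odette₂* does not c-command the anaphor → cannot bind it.
*[Odette₂'s lawyer]₃* c-commands the anaphor within its binding domain → licit binder.
*Ingrid₄* c-commands the anaphor within its binding domain → licit binder.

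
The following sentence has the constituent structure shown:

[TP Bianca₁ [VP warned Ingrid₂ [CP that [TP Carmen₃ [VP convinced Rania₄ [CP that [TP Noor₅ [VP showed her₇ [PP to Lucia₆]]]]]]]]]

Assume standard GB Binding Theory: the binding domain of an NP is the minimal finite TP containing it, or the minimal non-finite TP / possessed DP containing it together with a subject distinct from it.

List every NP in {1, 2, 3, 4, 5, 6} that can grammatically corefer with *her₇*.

{1, 2, 3, 4}

*her* is a pronoun, so Principle B applies: it must be free in its binding domain.
Binding domain of *her₇*: the embedded TP, whose subject is Noor₅.
*Bianca₁* c-commands the pronoun but from outside its binding domain, and is not c-commanded by it → coindexation permitted.
*Ingrid₂* c-commands the pronoun but from outside its binding domain, and is not c-commanded by it → coindexation permitted.
*Carmen₃* c-commands the pronoun but from outside its binding domain, and is not c-commanded by it → coindexation permitted.
*Rania₄* c-commands the pronoun but from outside its binding domain, and is not c-commanded by it → coindexation permitted.
*Noor₅* c-commands the pronoun within its binding domain → coindexation would violate Principle B.
*Lucia₆*: the pronoun c-commands this R-expression → coindexation would violate Principle C on *Lucia₆*.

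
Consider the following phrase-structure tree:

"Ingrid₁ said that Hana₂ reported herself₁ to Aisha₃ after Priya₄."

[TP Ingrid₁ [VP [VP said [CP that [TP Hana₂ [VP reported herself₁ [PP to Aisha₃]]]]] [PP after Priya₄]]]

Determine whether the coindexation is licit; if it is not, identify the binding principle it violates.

The two coindexed NPs are *Ingrid₁* and *herself₁*.
*herself₁* is an anaphor. Principle A requires it to be bound within its binding domain — the embedded TP, whose subject is Hana₂.
Within that domain it is c-commanded by *Hana₂*, which does not share its index.
*Ingrid₁* does c-command the anaphor, but from outside its binding domain.
The anaphor is unbound in its domain → Principle A violation.

Principle A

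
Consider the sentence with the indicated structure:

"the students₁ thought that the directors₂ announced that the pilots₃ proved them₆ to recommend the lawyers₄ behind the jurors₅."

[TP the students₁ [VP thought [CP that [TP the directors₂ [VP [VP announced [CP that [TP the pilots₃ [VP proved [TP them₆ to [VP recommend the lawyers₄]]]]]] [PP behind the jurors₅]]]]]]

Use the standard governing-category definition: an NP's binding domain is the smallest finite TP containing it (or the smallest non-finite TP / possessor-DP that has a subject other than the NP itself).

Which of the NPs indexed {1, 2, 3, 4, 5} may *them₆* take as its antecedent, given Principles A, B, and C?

*them* is a pronoun, so Principle B applies: it must be free in its binding domain.
Binding domain of *them₆*: the embedded TP, whose subject is the pilots₃.
*the students₁* c-commands the pronoun but from outside its binding domain, and is not c-commanded by it → coindexation permitted.
*the directors₂* c-commands the pronoun but from outside its binding domain, and is not c-commanded by it → coindexation permitted.
*the pilots₃* c-commands the pronoun within its binding domain → coindexation would violate Principle B.
*the lawyers₄*: the pronoun c-commands this R-expression → coindexation would violate Principle C on *the lawyers₄*.
*the jurors₅* and the pronoun do not c-command one another → neither Principle B nor Principle C is at stake; coindexation permitted.

{1, 2, 5}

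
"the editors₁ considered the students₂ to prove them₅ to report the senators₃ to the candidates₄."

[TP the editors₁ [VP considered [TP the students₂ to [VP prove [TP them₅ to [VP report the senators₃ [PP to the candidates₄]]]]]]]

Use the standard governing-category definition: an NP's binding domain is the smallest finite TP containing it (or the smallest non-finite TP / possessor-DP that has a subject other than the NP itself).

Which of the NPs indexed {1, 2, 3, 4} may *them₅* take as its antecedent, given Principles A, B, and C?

*them* is a pronoun, so Principle B applies: it must be free in its binding domain.
Binding domain of *them₅*: the embedded TP, whose subject is the students₂.
*the editors₁* c-commands the pronoun but from outside its binding domain, and is not c-commanded by it → coindexation permitted.
*the students₂* c-commands the pronoun within its binding domain → coindexation would violate Principle B.
*the senators₃*: the pronoun c-commands this R-expression → coindexation would violate Principle C on *the senators₃*.
*the candidates₄*: the pronoun c-commands this R-expression → coindexation would violate Principle C on *the candidates₄*.

{1}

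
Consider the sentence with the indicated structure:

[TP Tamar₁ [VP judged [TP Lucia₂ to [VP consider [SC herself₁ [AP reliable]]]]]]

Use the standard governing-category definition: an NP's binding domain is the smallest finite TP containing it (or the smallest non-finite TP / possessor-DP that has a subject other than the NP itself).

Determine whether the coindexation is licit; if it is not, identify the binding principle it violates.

Principle A

The two coindexed NPs are *Tamar₁* and *herself₁*.
*herself₁* is an anaphor. Principle A requires it to be bound within its binding domain — the embedded TP, whose subject is Lucia₂.
Within that domain it is c-commanded by *Lucia₂*, which does not share its index.
*Tamar₁* does c-command the anaphor, but from outside its binding domain.
The anaphor is unbound in its domain → Principle A violation.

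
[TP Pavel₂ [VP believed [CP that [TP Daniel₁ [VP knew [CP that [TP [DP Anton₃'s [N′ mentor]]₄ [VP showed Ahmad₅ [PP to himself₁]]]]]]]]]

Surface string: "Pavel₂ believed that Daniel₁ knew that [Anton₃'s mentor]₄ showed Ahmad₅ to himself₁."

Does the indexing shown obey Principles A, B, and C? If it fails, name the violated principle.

Principle A

The two coindexed NPs are *Daniel₁* and *himself₁*.
*himself₁* is an anaphor. Principle A requires it to be bound within its binding domain — the embedded TP, whose subject is [Anton₃'s mentor]₄.
Within that domain it is c-commanded by *[Anton₃'s mentor]₄*, *Ahmad₅*, none of which share its index.
*Daniel₁* does c-command the anaphor, but from outside its binding domain.
The anaphor is unbound in its domain → Principle A violation.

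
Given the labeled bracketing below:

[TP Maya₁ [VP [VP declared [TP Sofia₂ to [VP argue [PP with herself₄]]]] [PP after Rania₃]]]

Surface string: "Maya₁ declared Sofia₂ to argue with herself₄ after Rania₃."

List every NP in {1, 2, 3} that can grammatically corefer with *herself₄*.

{2}

*herself* is an anaphor, so Principle A applies: it must be bound in its binding domain.
Binding domain of *herself₄*: the embedded TP, whose subject is Sofia₂.
*Maya₁* c-commands the anaphor but is outside its binding domain → cannot satisfy Principle A.
*Sofia₂* c-commands the anaphor within its binding domain → licit binder.
*Rania₃* does not c-command the anaphor → cannot bind it.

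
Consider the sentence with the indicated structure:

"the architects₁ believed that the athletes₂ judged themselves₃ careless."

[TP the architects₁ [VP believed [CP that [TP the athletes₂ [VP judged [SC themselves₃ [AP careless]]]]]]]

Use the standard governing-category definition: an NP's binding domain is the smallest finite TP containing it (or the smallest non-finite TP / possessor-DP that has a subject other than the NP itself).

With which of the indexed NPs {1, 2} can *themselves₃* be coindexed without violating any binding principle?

*themselves* is an anaphor, so Principle A applies: it must be bound in its binding domain.
Binding domain of *themselves₃*: the embedded TP, whose subject is the athletes₂.
*the architects₁* c-commands the anaphor but is outside its binding domain → cannot satisfy Principle A.
*the athletes₂* c-commands the anaphor within its binding domain → licit binder.

{2}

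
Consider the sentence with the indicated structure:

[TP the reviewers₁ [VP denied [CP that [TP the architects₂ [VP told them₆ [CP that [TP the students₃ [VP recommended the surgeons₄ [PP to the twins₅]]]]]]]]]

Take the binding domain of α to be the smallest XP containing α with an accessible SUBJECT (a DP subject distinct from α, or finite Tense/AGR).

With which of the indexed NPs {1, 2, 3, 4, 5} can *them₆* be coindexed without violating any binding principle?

*them* is a pronoun, so Principle B applies: it must be free in its binding domain.
Binding domain of *them₆*: the embedded TP, whose subject is the architects₂.
*the reviewers₁* c-commands the pronoun but from outside its binding domain, and is not c-commanded by it → coindexation permitted.
*the architects₂* c-commands the pronoun within its binding domain → coindexation would violate Principle B.
*the students₃*: the pronoun c-commands this R-expression → coindexation would violate Principle C on *the students₃*.
*the surgeons₄*: the pronoun c-commands this R-expression → coindexation would violate Principle C on *the surgeons₄*.
*the twins₅*: the pronoun c-commands this R-expression → coindexation would violate Principle C on *the twins₅*.

{1}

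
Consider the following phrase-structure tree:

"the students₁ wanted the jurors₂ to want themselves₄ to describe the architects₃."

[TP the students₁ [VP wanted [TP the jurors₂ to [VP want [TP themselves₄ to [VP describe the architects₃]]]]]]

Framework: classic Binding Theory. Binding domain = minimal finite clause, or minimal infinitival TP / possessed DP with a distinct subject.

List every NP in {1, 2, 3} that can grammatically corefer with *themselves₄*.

*themselves* is an anaphor, so Principle A applies: it must be bound in its binding domain.
Binding domain of *themselves₄*: the embedded TP, whose subject is the jurors₂.
*the students₁* c-commands the anaphor but is outside its binding domain → cannot satisfy Principle A.
*the jurors₂* c-commands the anaphor within its binding domain → licit binder.
*the architects₃* does not c-command the anaphor → cannot bind it.

{2}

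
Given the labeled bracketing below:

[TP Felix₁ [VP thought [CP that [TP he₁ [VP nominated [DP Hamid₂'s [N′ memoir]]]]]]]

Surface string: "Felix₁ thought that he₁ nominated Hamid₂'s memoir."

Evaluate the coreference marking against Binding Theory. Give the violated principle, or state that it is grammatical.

The two coindexed NPs are *Felix₁* and *he₁*.
*he₁* is a pronoun; nothing c-commands it within its binding domain (the embedded TP.), so Principle B holds trivially.
*Felix₁* is an R-expression; *he₁* does not c-command it, and no other NP shares its index, so Principle C is satisfied.
All principles are respected.

grammatical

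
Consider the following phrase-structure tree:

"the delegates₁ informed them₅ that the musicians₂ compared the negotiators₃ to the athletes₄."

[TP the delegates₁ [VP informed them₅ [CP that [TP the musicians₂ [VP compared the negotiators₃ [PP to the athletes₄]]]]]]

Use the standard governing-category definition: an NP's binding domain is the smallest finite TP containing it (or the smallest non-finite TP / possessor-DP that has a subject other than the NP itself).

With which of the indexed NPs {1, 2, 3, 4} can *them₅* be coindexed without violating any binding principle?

none

*them* is a pronoun, so Principle B applies: it must be free in its binding domain.
Binding domain of *them₅*: the matrix TP, whose subject is the delegates₁.
*the delegates₁* c-commands the pronoun within its binding domain → coindexation would violate Principle B.
*the musicians₂*: the pronoun c-commands this R-expression → coindexation would violate Principle C on *the musicians₂*.
*the negotiators₃*: the pronoun c-commands this R-expression → coindexation would violate Principle C on *the negotiators₃*.
*the athletes₄*: the pronoun c-commands this R-expression → coindexation would violate Principle C on *the athletes₄*.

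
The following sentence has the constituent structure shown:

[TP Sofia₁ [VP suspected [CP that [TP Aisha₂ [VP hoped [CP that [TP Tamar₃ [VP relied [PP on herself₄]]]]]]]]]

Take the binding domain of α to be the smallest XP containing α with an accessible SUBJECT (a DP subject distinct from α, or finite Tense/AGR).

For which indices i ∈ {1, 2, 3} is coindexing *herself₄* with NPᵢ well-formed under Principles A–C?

*herself* is an anaphor, so Principle A applies: it must be bound in its binding domain.
Binding domain of *herself₄*: the embedded TP, whose subject is Tamar₃.
*Sofia₁* c-commands the anaphor but is outside its binding domain → cannot satisfy Principle A.
*Aisha₂* c-commands the anaphor but is outside its binding domain → cannot satisfy Principle A.
*Tamar₃* c-commands the anaphor within its binding domain → licit binder.

{3}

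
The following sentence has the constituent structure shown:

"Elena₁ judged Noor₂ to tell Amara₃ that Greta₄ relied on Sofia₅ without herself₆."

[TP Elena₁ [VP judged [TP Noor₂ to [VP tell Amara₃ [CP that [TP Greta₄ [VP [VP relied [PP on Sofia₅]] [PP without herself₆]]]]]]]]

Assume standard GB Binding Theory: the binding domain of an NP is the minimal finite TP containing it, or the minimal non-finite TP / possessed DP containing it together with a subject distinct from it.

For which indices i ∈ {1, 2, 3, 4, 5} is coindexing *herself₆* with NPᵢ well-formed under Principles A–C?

*herself* is an anaphor, so Principle A applies: it must be bound in its binding domain.
Binding domain of *herself₆*: the embedded TP, whose subject is Greta₄.
*Elena₁* c-commands the anaphor but is outside its binding domain → cannot satisfy Principle A.
*Noor₂* c-commands the anaphor but is outside its binding domain → cannot satisfy Principle A.
*Amara₃* c-commands the anaphor but is outside its binding domain → cannot satisfy Principle A.
*Greta₄* c-commands the anaphor within its binding domain → licit binder.
*Sofia₅* does not c-command the anaphor → cannot bind it.

{4}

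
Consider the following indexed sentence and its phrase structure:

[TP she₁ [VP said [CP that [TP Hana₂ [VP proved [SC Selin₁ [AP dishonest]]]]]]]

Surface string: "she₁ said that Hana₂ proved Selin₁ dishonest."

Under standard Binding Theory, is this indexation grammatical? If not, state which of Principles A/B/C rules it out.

Principle C

The two coindexed NPs are *she₁* and *Selin₁*.
*Selin₁* is an R-expression. Principle C requires it to be free everywhere.
*she₁* c-commands it and carries the same index.
The R-expression is bound → Principle C violation.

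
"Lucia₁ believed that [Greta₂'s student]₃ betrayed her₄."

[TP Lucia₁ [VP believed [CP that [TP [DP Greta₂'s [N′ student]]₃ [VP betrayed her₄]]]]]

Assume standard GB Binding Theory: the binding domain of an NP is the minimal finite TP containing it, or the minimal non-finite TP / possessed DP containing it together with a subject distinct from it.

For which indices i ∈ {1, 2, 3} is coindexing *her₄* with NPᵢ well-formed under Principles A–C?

{1, 2}

*her* is a pronoun, so Principle B applies: it must be free in its binding domain.
Binding domain of *her₄*: the embedded TP, whose subject is [Greta₂'s student]₃.
*Lucia₁* c-commands the pronoun but from outside its binding domain, and is not c-commanded by it → coindexation permitted.
*Greta₂* and the pronoun do not c-command one another → neither Principle B nor Principle C is at stake; coindexation permitted.
*[Greta₂'s student]₃* c-commands the pronoun within its binding domain → coindexation would violate Principle B.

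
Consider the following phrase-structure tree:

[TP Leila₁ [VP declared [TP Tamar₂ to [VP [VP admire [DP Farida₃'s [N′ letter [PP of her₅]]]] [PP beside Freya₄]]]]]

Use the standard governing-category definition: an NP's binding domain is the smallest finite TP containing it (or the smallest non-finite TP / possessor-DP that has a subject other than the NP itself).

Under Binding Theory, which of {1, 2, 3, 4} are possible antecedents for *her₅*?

*her* is a pronoun, so Principle B applies: it must be free in its binding domain.
Binding domain of *her₅*: the possessed DP, whose subject is Farida₃.
*Leila₁* c-commands the pronoun but from outside its binding domain, and is not c-commanded by it → coindexation permitted.
*Tamar₂* c-commands the pronoun but from outside its binding domain, and is not c-commanded by it → coindexation permitted.
*Farida₃* c-commands the pronoun within its binding domain → coindexation would violate Principle B.
*Freya₄* and the pronoun do not c-command one another → neither Principle B nor Principle C is at stake; coindexation permitted.

{1, 2, 4}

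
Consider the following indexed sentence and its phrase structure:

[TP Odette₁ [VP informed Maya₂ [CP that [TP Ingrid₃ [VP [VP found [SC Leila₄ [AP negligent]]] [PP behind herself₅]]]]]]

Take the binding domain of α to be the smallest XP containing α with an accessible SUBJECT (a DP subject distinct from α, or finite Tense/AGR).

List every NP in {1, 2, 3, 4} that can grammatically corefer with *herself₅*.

*herself* is an anaphor, so Principle A applies: it must be bound in its binding domain.
Binding domain of *herself₅*: the embedded TP, whose subject is Ingrid₃.
*Odette₁* c-commands the anaphor but is outside its binding domain → cannot satisfy Principle A.
*Maya₂* c-commands the anaphor but is outside its binding domain → cannot satisfy Principle A.
*Ingrid₃* c-commands the anaphor within its binding domain → licit binder.
*Leila₄* does not c-command the anaphor → cannot bind it.

{3}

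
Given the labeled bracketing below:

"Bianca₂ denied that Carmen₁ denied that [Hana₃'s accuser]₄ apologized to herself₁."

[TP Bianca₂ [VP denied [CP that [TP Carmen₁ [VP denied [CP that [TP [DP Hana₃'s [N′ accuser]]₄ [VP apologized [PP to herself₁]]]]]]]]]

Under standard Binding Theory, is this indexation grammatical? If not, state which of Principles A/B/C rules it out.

Principle A

The two coindexed NPs are *Carmen₁* and *herself₁*.
*herself₁* is an anaphor. Principle A requires it to be bound within its binding domain — the embedded TP, whose subject is [Hana₃'s accuser]₄.
Within that domain it is c-commanded by *[Hana₃'s accuser]₄*, which does not share its index.
*Carmen₁* does c-command the anaphor, but from outside its binding domain.
The anaphor is unbound in its domain → Principle A violation.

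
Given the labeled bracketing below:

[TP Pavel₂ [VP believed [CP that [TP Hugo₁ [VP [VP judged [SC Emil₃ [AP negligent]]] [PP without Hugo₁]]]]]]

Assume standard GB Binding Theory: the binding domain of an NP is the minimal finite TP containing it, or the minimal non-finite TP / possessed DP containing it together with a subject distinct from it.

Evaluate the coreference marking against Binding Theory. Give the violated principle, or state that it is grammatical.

The two coindexed NPs are *Hugo₁* (the higher occurrence) and *Hugo₁* (the lower occurrence).
*Hugo₁* (the lower occurrence) is an R-expression. Principle C requires it to be free everywhere.
*Hugo₁* (the higher occurrence) c-commands it and carries the same index.
The R-expression is bound → Principle C violation.

Principle C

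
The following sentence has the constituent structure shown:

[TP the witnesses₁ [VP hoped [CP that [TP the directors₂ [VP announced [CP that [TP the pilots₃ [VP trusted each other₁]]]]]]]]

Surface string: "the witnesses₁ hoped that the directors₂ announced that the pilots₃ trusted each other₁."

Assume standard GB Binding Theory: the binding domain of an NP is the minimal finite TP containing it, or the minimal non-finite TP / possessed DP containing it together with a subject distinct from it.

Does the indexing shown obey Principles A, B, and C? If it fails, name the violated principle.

Principle A

The two coindexed NPs are *the witnesses₁* and *each other₁*.
*each other₁* is an anaphor. Principle A requires it to be bound within its binding domain — the embedded TP, whose subject is the pilots₃.
Within that domain it is c-commanded by *the pilots₃*, which does not share its index.
*the witnesses₁* does c-command the anaphor, but from outside its binding domain.
The anaphor is unbound in its domain → Principle A violation.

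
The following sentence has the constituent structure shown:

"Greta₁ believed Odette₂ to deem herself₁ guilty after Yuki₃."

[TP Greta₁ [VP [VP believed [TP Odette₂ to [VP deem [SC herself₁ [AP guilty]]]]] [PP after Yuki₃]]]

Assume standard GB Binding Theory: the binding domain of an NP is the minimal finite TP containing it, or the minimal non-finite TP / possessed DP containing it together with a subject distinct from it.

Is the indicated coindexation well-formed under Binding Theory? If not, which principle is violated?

The two coindexed NPs are *Greta₁* and *herself₁*.
*herself₁* is an anaphor. Principle A requires it to be bound within its binding domain — the embedded TP, whose subject is Odette₂.
Within that domain it is c-commanded by *Odette₂*, which does not share its index.
*Greta₁* does c-command the anaphor, but from outside its binding domain.
The anaphor is unbound in its domain → Principle A violation.

Principle A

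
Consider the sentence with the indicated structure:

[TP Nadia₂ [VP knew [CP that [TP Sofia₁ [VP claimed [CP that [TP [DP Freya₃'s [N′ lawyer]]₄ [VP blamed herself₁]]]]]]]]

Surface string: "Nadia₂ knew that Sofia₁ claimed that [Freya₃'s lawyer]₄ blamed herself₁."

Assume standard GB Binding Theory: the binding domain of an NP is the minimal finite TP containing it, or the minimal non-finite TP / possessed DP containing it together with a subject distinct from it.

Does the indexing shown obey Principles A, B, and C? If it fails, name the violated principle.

Principle A

The two coindexed NPs are *Sofia₁* and *herself₁*.
*herself₁* is an anaphor. Principle A requires it to be bound within its binding domain — the embedded TP, whose subject is [Freya₃'s lawyer]₄.
Within that domain it is c-commanded by *[Freya₃'s lawyer]₄*, which does not share its index.
*Sofia₁* does c-command the anaphor, but from outside its binding domain.
The anaphor is unbound in its domain → Principle A violation.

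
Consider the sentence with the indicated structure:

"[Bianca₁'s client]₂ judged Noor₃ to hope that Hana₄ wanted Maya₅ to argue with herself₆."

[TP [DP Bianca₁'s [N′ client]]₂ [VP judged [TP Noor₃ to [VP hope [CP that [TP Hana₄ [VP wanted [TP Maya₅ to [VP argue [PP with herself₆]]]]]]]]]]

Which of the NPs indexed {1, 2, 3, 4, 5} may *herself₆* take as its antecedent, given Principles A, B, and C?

{5}

*herself* is an anaphor, so Principle A applies: it must be bound in its binding domain.
Binding domain of *herself₆*: the embedded TP, whose subject is Maya₅.
*Bianca₁* does not c-command the anaphor → cannot bind it.
*[Bianca₁'s client]₂* c-commands the anaphor but is outside its binding domain → cannot satisfy Principle A.
*Noor₃* c-commands the anaphor but is outside its binding domain → cannot satisfy Principle A.
*Hana₄* c-commands the anaphor but is outside its binding domain → cannot satisfy Principle A.
*Maya₅* c-commands the anaphor within its binding domain → licit binder.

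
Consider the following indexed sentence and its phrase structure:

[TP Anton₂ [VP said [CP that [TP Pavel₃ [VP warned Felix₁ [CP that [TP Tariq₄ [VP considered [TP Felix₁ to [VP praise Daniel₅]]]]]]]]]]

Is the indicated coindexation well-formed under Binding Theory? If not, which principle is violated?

Principle C

The two coindexed NPs are *Felix₁* (the higher occurrence) and *Felix₁* (the lower occurrence).
*Felix₁* (the lower occurrence) is an R-expression. Principle C requires it to be free everywhere.
*Felix₁* (the higher occurrence) c-commands it and carries the same index.
The R-expression is bound → Principle C violation.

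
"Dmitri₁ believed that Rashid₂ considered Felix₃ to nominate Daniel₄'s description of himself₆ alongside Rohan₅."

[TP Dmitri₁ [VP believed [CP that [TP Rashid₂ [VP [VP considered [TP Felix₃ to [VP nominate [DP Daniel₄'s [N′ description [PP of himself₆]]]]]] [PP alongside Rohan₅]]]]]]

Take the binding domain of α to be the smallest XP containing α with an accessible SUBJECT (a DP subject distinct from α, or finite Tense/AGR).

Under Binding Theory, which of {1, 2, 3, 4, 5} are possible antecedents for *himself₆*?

{4}

*himself* is an anaphor, so Principle A applies: it must be bound in its binding domain.
Binding domain of *himself₆*: the possessed DP, whose subject is Daniel₄.
*Dmitri₁* c-commands the anaphor but is outside its binding domain → cannot satisfy Principle A.
*Rashid₂* c-commands the anaphor but is outside its binding domain → cannot satisfy Principle A.
*Felix₃* c-commands the anaphor but is outside its binding domain → cannot satisfy Principle A.
*Daniel₄* c-commands the anaphor within its binding domain → licit binder.
*Rohan₅* does not c-command the anaphor → cannot bind it.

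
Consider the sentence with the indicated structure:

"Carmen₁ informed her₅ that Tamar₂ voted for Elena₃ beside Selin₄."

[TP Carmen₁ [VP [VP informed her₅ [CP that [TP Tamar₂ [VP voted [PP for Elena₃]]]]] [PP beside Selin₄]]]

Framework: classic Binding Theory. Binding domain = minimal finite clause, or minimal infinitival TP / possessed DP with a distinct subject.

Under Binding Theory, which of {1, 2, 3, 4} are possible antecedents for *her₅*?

*her* is a pronoun, so Principle B applies: it must be free in its binding domain.
Binding domain of *her₅*: the matrix TP, whose subject is Carmen₁.
*Carmen₁* c-commands the pronoun within its binding domain → coindexation would violate Principle B.
*Tamar₂*: the pronoun c-commands this R-expression → coindexation would violate Principle C on *Tamar₂*.
*Elena₃*: the pronoun c-commands this R-expression → coindexation would violate Principle C on *Elena₃*.
*Selin₄* and the pronoun do not c-command one another → neither Principle B nor Principle C is at stake; coindexation permitted.

{4}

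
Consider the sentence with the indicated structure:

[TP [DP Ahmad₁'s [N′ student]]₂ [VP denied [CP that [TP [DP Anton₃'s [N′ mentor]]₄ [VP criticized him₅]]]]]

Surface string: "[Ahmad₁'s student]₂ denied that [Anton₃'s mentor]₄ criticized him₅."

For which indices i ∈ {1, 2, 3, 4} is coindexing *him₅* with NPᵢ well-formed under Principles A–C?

*him* is a pronoun, so Principle B applies: it must be free in its binding domain.
Binding domain of *him₅*: the embedded TP, whose subject is [Anton₃'s mentor]₄.
*Ahmad₁* and the pronoun do not c-command one another → neither Principle B nor Principle C is at stake; coindexation permitted.
*[Ahmad₁'s student]₂* c-commands the pronoun but from outside its binding domain, and is not c-commanded by it → coindexation permitted.
*Anton₃* and the pronoun do not c-command one another → neither Principle B nor Principle C is at stake; coindexation permitted.
*[Anton₃'s mentor]₄* c-commands the pronoun within its binding domain → coindexation would violate Principle B.

{1, 2, 3}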